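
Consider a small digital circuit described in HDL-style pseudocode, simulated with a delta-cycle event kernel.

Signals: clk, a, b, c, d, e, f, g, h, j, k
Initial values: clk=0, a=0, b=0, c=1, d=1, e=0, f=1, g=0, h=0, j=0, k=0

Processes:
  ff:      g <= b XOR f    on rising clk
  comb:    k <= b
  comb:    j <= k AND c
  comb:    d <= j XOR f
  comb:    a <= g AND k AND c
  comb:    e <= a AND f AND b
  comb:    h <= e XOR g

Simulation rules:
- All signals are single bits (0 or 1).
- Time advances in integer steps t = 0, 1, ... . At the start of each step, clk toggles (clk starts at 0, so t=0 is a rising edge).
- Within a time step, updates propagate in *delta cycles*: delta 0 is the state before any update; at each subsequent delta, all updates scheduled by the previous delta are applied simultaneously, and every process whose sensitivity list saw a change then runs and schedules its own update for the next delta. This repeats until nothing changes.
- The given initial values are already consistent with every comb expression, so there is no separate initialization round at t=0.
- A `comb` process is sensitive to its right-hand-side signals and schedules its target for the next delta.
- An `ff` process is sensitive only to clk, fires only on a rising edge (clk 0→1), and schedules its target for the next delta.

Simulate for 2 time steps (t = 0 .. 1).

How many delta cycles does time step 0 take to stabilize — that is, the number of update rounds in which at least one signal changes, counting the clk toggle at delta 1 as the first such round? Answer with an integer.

3

t0.Δ0 b=0 k=0 f=1 a=0 clk=0 c=1 g=0 d=1 e=0 h=0 j=0
t0.Δ1 b=0 k=0 f=1 a=0 clk=1 c=1 g=0 d=1 e=0 h=0 j=0
t0.Δ2 b=0 k=0 f=1 a=0 clk=1 c=1 g=1 d=1 e=0 h=0 j=0
t0.Δ3 b=0 k=0 f=1 a=0 clk=1 c=1 g=1 d=1 e=0 h=1 j=0
t1.Δ0 b=0 k=0 f=1 a=0 clk=1 c=1 g=1 d=1 e=0 h=1 j=0
t1.Δ1 b=0 k=0 f=1 a=0 clk=0 c=1 g=1 d=1 e=0 h=1 j=0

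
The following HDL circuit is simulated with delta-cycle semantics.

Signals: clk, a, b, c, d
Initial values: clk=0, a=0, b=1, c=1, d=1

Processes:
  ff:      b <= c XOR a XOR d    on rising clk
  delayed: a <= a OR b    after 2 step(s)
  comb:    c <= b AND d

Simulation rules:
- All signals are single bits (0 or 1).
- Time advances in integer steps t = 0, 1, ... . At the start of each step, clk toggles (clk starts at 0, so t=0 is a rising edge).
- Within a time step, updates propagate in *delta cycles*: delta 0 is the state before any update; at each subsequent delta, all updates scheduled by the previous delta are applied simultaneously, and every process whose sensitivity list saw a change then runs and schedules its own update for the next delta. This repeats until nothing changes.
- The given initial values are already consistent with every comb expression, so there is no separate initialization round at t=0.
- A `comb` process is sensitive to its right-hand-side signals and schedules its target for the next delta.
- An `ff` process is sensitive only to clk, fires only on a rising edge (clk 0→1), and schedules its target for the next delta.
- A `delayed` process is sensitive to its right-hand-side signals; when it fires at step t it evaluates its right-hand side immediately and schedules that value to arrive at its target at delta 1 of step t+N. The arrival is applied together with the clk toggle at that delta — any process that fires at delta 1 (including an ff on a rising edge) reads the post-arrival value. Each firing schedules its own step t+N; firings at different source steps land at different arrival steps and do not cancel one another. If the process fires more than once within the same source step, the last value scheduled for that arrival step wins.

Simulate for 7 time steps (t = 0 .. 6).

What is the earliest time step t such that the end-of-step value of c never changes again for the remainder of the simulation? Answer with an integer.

t=0 Δ0: a=0 b=1 d=1 c=1 clk=0
  Δ1: clk:0→1
  Δ2: b:1→0
  Δ3: c:1→0
  (3Δ to stable)
t=1 Δ0: a=0 b=0 d=1 c=0 clk=1
  Δ1: clk:1→0
  (1Δ to stable)
t=2 Δ0: a=0 b=0 d=1 c=0 clk=0
  Δ1: clk:0→1
  Δ2: b:0→1
  Δ3: c:0→1
  (3Δ to stable)
t=3 Δ0: a=0 b=1 d=1 c=1 clk=1
  Δ1: clk:1→0
  (1Δ to stable)
t=4 Δ0: a=0 b=1 d=1 c=1 clk=0
  Δ1: a:0→1, clk:0→1
  (1Δ to stable)
t=5 Δ0: a=1 b=1 d=1 c=1 clk=1
  Δ1: clk:1→0
  (1Δ to stable)
t=6 Δ0: a=1 b=1 d=1 c=1 clk=0
  Δ1: clk:0→1
  (1Δ to stable)

2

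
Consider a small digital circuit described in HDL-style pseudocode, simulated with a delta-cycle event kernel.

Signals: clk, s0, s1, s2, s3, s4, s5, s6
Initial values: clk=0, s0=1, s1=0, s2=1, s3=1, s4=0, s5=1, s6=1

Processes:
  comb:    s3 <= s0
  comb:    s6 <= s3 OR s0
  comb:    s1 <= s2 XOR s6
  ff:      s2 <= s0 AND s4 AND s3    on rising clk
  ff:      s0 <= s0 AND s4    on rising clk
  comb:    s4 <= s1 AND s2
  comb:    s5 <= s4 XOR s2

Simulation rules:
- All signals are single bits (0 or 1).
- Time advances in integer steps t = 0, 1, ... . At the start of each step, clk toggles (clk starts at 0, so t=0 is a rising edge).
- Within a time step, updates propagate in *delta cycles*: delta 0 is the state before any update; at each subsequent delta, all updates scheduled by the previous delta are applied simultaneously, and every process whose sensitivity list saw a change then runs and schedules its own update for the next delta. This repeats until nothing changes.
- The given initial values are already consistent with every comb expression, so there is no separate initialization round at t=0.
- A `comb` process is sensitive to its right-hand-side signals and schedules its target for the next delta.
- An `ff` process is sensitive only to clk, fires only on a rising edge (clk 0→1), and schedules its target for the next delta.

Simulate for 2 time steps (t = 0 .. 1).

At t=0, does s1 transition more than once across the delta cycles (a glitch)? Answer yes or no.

t0.Δ0 s6=1 s3=1 s2=1 s5=1 s1=0 s0=1 s4=0 clk=0
t0.Δ1 s6=1 s3=1 s2=1 s5=1 s1=0 s0=1 s4=0 clk=1
t0.Δ2 s6=1 s3=1 s2=0 s5=1 s1=0 s0=0 s4=0 clk=1
t0.Δ3 s6=1 s3=0 s2=0 s5=0 s1=1 s0=0 s4=0 clk=1
t0.Δ4 s6=0 s3=0 s2=0 s5=0 s1=1 s0=0 s4=0 clk=1
t0.Δ5 s6=0 s3=0 s2=0 s5=0 s1=0 s0=0 s4=0 clk=1
t1.Δ0 s6=0 s3=0 s2=0 s5=0 s1=0 s0=0 s4=0 clk=1
t1.Δ1 s6=0 s3=0 s2=0 s5=0 s1=0 s0=0 s4=0 clk=0

yes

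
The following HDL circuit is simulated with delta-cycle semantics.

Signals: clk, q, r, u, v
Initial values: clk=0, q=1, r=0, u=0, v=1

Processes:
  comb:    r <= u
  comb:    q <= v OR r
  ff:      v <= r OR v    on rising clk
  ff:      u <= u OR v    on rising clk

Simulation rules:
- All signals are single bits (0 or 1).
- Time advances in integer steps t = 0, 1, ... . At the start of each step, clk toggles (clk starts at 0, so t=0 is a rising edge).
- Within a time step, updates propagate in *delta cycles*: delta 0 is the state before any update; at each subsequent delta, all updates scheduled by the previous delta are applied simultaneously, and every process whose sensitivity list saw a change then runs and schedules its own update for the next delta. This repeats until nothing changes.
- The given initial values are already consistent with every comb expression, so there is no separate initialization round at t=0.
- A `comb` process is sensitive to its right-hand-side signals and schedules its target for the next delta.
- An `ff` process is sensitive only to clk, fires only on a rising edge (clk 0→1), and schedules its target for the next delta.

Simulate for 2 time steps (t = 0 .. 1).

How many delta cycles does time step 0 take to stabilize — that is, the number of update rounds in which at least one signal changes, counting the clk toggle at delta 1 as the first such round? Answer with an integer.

[bits: clk,v,r,u,q]
t=0: Δ0=01001 Δ1=11001 Δ2=11011 Δ3=11111 | 3Δ
t=1: Δ0=11111 Δ1=01111 | 1Δ

3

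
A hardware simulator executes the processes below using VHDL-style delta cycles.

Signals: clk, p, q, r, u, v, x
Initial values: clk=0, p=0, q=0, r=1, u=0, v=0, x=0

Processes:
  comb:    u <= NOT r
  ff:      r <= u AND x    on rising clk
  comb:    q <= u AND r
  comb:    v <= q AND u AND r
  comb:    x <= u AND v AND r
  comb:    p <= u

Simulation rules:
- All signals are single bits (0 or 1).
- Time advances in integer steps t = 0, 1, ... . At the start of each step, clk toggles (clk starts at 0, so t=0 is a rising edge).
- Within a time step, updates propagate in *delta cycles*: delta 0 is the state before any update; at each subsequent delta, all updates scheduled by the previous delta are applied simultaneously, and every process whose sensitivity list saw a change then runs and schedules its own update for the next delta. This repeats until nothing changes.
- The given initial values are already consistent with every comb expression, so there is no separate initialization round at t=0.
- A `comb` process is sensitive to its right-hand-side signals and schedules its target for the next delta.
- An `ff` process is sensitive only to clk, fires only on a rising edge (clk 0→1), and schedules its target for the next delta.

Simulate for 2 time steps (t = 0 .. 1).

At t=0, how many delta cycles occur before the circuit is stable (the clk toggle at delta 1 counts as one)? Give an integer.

t0.Δ0 r=1 u=0 q=0 clk=0 x=0 p=0 v=0
t0.Δ1 r=1 u=0 q=0 clk=1 x=0 p=0 v=0
t0.Δ2 r=0 u=0 q=0 clk=1 x=0 p=0 v=0
t0.Δ3 r=0 u=1 q=0 clk=1 x=0 p=0 v=0
t0.Δ4 r=0 u=1 q=0 clk=1 x=0 p=1 v=0
t1.Δ0 r=0 u=1 q=0 clk=1 x=0 p=1 v=0
t1.Δ1 r=0 u=1 q=0 clk=0 x=0 p=1 v=0

4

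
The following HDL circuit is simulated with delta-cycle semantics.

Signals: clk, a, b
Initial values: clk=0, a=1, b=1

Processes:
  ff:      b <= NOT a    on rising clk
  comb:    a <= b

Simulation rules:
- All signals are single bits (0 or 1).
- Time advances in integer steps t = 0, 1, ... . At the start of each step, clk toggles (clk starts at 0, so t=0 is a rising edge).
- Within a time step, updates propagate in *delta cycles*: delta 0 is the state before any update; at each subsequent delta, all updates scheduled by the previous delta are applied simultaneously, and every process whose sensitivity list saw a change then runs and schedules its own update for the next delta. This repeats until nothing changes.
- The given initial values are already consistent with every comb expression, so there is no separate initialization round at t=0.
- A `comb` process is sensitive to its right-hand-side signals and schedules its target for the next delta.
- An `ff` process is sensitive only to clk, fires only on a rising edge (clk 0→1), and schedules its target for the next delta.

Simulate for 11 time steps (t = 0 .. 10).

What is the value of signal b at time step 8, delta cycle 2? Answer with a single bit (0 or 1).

0

[bits: a,clk,b]
t=0: Δ0=101 Δ1=111 Δ2=110 Δ3=010 | 3Δ
t=1: Δ0=010 Δ1=000 | 1Δ
t=2: Δ0=000 Δ1=010 Δ2=011 Δ3=111 | 3Δ
t=3: Δ0=111 Δ1=101 | 1Δ
t=4: Δ0=101 Δ1=111 Δ2=110 Δ3=010 | 3Δ
t=5: Δ0=010 Δ1=000 | 1Δ
t=6: Δ0=000 Δ1=010 Δ2=011 Δ3=111 | 3Δ
t=7: Δ0=111 Δ1=101 | 1Δ
t=8: Δ0=101 Δ1=111 Δ2=110 Δ3=010 | 3Δ
t=9: Δ0=010 Δ1=000 | 1Δ
t=10: Δ0=000 Δ1=010 Δ2=011 Δ3=111 | 3Δ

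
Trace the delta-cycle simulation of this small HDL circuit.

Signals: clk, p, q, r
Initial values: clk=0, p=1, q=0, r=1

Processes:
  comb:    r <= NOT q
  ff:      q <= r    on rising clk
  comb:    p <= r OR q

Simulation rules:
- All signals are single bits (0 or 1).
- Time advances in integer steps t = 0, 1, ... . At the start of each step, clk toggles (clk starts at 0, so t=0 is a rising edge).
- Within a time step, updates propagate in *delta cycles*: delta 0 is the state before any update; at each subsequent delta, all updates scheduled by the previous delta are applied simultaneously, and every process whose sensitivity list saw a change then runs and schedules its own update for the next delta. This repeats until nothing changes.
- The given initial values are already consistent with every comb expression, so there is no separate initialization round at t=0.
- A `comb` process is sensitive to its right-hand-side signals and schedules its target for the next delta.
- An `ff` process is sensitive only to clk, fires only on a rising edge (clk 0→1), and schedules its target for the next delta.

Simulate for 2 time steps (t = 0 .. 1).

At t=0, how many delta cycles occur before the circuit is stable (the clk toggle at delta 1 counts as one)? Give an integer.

t0.Δ0 q=0 r=1 p=1 clk=0
t0.Δ1 q=0 r=1 p=1 clk=1
t0.Δ2 q=1 r=1 p=1 clk=1
t0.Δ3 q=1 r=0 p=1 clk=1
t1.Δ0 q=1 r=0 p=1 clk=1
t1.Δ1 q=1 r=0 p=1 clk=0

3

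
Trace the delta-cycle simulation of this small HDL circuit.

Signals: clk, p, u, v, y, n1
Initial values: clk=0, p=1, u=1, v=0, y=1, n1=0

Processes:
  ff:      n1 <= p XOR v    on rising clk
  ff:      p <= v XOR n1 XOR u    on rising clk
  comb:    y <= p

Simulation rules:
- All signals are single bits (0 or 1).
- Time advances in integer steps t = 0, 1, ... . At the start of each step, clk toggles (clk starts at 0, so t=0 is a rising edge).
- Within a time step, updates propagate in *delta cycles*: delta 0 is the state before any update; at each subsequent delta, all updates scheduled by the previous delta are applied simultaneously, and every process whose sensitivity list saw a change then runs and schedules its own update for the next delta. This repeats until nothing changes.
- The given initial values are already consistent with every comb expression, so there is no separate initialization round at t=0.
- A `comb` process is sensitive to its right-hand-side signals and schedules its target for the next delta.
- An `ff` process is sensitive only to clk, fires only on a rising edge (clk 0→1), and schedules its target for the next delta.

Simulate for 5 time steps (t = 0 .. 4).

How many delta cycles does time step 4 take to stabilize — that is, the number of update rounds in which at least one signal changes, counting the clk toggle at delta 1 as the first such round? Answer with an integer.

t=0 Δ0: n1=0 clk=0 p=1 u=1 v=0 y=1
  Δ1: clk:0→1
  Δ2: n1:0→1
  (2Δ to stable)
t=1 Δ0: n1=1 clk=1 p=1 u=1 v=0 y=1
  Δ1: clk:1→0
  (1Δ to stable)
t=2 Δ0: n1=1 clk=0 p=1 u=1 v=0 y=1
  Δ1: clk:0→1
  Δ2: p:1→0
  Δ3: y:1→0
  (3Δ to stable)
t=3 Δ0: n1=1 clk=1 p=0 u=1 v=0 y=0
  Δ1: clk:1→0
  (1Δ to stable)
t=4 Δ0: n1=1 clk=0 p=0 u=1 v=0 y=0
  Δ1: clk:0→1
  Δ2: n1:1→0
  (2Δ to stable)

2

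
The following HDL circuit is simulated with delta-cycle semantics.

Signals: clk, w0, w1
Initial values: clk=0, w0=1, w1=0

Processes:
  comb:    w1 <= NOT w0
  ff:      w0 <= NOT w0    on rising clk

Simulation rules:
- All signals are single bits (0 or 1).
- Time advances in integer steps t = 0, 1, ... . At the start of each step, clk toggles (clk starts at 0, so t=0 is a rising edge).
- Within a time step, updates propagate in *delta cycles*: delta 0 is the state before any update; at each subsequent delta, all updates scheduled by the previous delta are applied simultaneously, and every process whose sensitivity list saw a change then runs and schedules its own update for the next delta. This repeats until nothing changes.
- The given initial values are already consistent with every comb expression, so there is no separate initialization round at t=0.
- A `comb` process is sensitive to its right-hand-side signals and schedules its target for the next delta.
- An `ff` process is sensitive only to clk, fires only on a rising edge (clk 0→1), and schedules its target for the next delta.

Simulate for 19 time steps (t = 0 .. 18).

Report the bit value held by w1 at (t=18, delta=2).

t0.Δ0 w0=1 w1=0 clk=0
t0.Δ1 w0=1 w1=0 clk=1
t0.Δ2 w0=0 w1=0 clk=1
t0.Δ3 w0=0 w1=1 clk=1
t1.Δ0 w0=0 w1=1 clk=1
t1.Δ1 w0=0 w1=1 clk=0
t2.Δ0 w0=0 w1=1 clk=0
t2.Δ1 w0=0 w1=1 clk=1
t2.Δ2 w0=1 w1=1 clk=1
t2.Δ3 w0=1 w1=0 clk=1
t3.Δ0 w0=1 w1=0 clk=1
t3.Δ1 w0=1 w1=0 clk=0
t4.Δ0 w0=1 w1=0 clk=0
t4.Δ1 w0=1 w1=0 clk=1
t4.Δ2 w0=0 w1=0 clk=1
t4.Δ3 w0=0 w1=1 clk=1
t5.Δ0 w0=0 w1=1 clk=1
t5.Δ1 w0=0 w1=1 clk=0
t6.Δ0 w0=0 w1=1 clk=0
t6.Δ1 w0=0 w1=1 clk=1
t6.Δ2 w0=1 w1=1 clk=1
t6.Δ3 w0=1 w1=0 clk=1
t7.Δ0 w0=1 w1=0 clk=1
t7.Δ1 w0=1 w1=0 clk=0
t8.Δ0 w0=1 w1=0 clk=0
t8.Δ1 w0=1 w1=0 clk=1
t8.Δ2 w0=0 w1=0 clk=1
t8.Δ3 w0=0 w1=1 clk=1
t9.Δ0 w0=0 w1=1 clk=1
t9.Δ1 w0=0 w1=1 clk=0
t10.Δ0 w0=0 w1=1 clk=0
t10.Δ1 w0=0 w1=1 clk=1
t10.Δ2 w0=1 w1=1 clk=1
t10.Δ3 w0=1 w1=0 clk=1
t11.Δ0 w0=1 w1=0 clk=1
t11.Δ1 w0=1 w1=0 clk=0
t12.Δ0 w0=1 w1=0 clk=0
t12.Δ1 w0=1 w1=0 clk=1
t12.Δ2 w0=0 w1=0 clk=1
t12.Δ3 w0=0 w1=1 clk=1
t13.Δ0 w0=0 w1=1 clk=1
t13.Δ1 w0=0 w1=1 clk=0
t14.Δ0 w0=0 w1=1 clk=0
t14.Δ1 w0=0 w1=1 clk=1
t14.Δ2 w0=1 w1=1 clk=1
t14.Δ3 w0=1 w1=0 clk=1
t15.Δ0 w0=1 w1=0 clk=1
t15.Δ1 w0=1 w1=0 clk=0
t16.Δ0 w0=1 w1=0 clk=0
t16.Δ1 w0=1 w1=0 clk=1
t16.Δ2 w0=0 w1=0 clk=1
t16.Δ3 w0=0 w1=1 clk=1
t17.Δ0 w0=0 w1=1 clk=1
t17.Δ1 w0=0 w1=1 clk=0
t18.Δ0 w0=0 w1=1 clk=0
t18.Δ1 w0=0 w1=1 clk=1
t18.Δ2 w0=1 w1=1 clk=1
t18.Δ3 w0=1 w1=0 clk=1

1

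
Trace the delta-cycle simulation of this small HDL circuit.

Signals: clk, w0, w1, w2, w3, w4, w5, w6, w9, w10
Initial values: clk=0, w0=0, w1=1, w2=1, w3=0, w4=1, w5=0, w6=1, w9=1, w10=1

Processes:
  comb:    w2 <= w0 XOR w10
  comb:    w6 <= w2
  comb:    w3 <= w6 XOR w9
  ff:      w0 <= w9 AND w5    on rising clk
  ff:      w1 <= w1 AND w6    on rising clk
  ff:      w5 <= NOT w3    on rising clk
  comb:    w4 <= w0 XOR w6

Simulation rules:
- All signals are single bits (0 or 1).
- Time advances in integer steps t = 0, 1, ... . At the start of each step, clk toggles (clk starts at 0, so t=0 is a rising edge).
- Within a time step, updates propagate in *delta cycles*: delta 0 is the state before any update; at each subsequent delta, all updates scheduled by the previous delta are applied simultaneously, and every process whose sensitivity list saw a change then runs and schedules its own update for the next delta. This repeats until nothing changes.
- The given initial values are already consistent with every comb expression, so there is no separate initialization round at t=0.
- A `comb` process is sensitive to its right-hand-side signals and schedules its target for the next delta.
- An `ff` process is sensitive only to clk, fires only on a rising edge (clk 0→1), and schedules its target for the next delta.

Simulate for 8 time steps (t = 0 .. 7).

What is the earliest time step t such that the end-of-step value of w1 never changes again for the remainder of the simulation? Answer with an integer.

4

t0.Δ0 w1=1 w6=1 clk=0 w5=0 w3=0 w4=1 w2=1 w10=1 w9=1 w0=0
t0.Δ1 w1=1 w6=1 clk=1 w5=0 w3=0 w4=1 w2=1 w10=1 w9=1 w0=0
t0.Δ2 w1=1 w6=1 clk=1 w5=1 w3=0 w4=1 w2=1 w10=1 w9=1 w0=0
t1.Δ0 w1=1 w6=1 clk=1 w5=1 w3=0 w4=1 w2=1 w10=1 w9=1 w0=0
t1.Δ1 w1=1 w6=1 clk=0 w5=1 w3=0 w4=1 w2=1 w10=1 w9=1 w0=0
t2.Δ0 w1=1 w6=1 clk=0 w5=1 w3=0 w4=1 w2=1 w10=1 w9=1 w0=0
t2.Δ1 w1=1 w6=1 clk=1 w5=1 w3=0 w4=1 w2=1 w10=1 w9=1 w0=0
t2.Δ2 w1=1 w6=1 clk=1 w5=1 w3=0 w4=1 w2=1 w10=1 w9=1 w0=1
t2.Δ3 w1=1 w6=1 clk=1 w5=1 w3=0 w4=0 w2=0 w10=1 w9=1 w0=1
t2.Δ4 w1=1 w6=0 clk=1 w5=1 w3=0 w4=0 w2=0 w10=1 w9=1 w0=1
t2.Δ5 w1=1 w6=0 clk=1 w5=1 w3=1 w4=1 w2=0 w10=1 w9=1 w0=1
t3.Δ0 w1=1 w6=0 clk=1 w5=1 w3=1 w4=1 w2=0 w10=1 w9=1 w0=1
t3.Δ1 w1=1 w6=0 clk=0 w5=1 w3=1 w4=1 w2=0 w10=1 w9=1 w0=1
t4.Δ0 w1=1 w6=0 clk=0 w5=1 w3=1 w4=1 w2=0 w10=1 w9=1 w0=1
t4.Δ1 w1=1 w6=0 clk=1 w5=1 w3=1 w4=1 w2=0 w10=1 w9=1 w0=1
t4.Δ2 w1=0 w6=0 clk=1 w5=0 w3=1 w4=1 w2=0 w10=1 w9=1 w0=1
t5.Δ0 w1=0 w6=0 clk=1 w5=0 w3=1 w4=1 w2=0 w10=1 w9=1 w0=1
t5.Δ1 w1=0 w6=0 clk=0 w5=0 w3=1 w4=1 w2=0 w10=1 w9=1 w0=1
t6.Δ0 w1=0 w6=0 clk=0 w5=0 w3=1 w4=1 w2=0 w10=1 w9=1 w0=1
t6.Δ1 w1=0 w6=0 clk=1 w5=0 w3=1 w4=1 w2=0 w10=1 w9=1 w0=1
t6.Δ2 w1=0 w6=0 clk=1 w5=0 w3=1 w4=1 w2=0 w10=1 w9=1 w0=0
t6.Δ3 w1=0 w6=0 clk=1 w5=0 w3=1 w4=0 w2=1 w10=1 w9=1 w0=0
t6.Δ4 w1=0 w6=1 clk=1 w5=0 w3=1 w4=0 w2=1 w10=1 w9=1 w0=0
t6.Δ5 w1=0 w6=1 clk=1 w5=0 w3=0 w4=1 w2=1 w10=1 w9=1 w0=0
t7.Δ0 w1=0 w6=1 clk=1 w5=0 w3=0 w4=1 w2=1 w10=1 w9=1 w0=0
t7.Δ1 w1=0 w6=1 clk=0 w5=0 w3=0 w4=1 w2=1 w10=1 w9=1 w0=0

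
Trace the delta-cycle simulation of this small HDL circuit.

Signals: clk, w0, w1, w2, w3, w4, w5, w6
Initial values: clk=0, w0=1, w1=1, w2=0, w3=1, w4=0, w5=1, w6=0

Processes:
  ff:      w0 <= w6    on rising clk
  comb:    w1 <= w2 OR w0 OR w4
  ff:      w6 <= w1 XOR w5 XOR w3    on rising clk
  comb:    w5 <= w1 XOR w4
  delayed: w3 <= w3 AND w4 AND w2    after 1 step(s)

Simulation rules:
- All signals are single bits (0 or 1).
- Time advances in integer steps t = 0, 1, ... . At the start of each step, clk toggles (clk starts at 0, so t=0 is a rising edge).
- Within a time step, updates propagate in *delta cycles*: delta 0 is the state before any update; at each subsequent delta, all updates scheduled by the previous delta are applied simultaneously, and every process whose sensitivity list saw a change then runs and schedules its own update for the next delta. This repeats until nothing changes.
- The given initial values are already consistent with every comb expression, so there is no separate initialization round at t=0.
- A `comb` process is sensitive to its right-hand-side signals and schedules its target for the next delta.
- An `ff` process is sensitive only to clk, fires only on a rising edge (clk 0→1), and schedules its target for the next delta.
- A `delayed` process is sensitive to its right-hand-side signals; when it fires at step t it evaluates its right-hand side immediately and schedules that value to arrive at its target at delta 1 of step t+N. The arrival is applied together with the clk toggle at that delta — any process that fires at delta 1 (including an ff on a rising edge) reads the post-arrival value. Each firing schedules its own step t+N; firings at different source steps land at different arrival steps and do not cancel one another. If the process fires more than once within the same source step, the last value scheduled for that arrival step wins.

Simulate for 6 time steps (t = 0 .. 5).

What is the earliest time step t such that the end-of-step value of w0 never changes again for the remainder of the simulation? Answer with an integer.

t0.Δ0 w5=1 clk=0 w0=1 w2=0 w6=0 w4=0 w3=1 w1=1
t0.Δ1 w5=1 clk=1 w0=1 w2=0 w6=0 w4=0 w3=1 w1=1
t0.Δ2 w5=1 clk=1 w0=0 w2=0 w6=1 w4=0 w3=1 w1=1
t0.Δ3 w5=1 clk=1 w0=0 w2=0 w6=1 w4=0 w3=1 w1=0
t0.Δ4 w5=0 clk=1 w0=0 w2=0 w6=1 w4=0 w3=1 w1=0
t1.Δ0 w5=0 clk=1 w0=0 w2=0 w6=1 w4=0 w3=1 w1=0
t1.Δ1 w5=0 clk=0 w0=0 w2=0 w6=1 w4=0 w3=1 w1=0
t2.Δ0 w5=0 clk=0 w0=0 w2=0 w6=1 w4=0 w3=1 w1=0
t2.Δ1 w5=0 clk=1 w0=0 w2=0 w6=1 w4=0 w3=1 w1=0
t2.Δ2 w5=0 clk=1 w0=1 w2=0 w6=1 w4=0 w3=1 w1=0
t2.Δ3 w5=0 clk=1 w0=1 w2=0 w6=1 w4=0 w3=1 w1=1
t2.Δ4 w5=1 clk=1 w0=1 w2=0 w6=1 w4=0 w3=1 w1=1
t3.Δ0 w5=1 clk=1 w0=1 w2=0 w6=1 w4=0 w3=1 w1=1
t3.Δ1 w5=1 clk=0 w0=1 w2=0 w6=1 w4=0 w3=1 w1=1
t4.Δ0 w5=1 clk=0 w0=1 w2=0 w6=1 w4=0 w3=1 w1=1
t4.Δ1 w5=1 clk=1 w0=1 w2=0 w6=1 w4=0 w3=1 w1=1
t5.Δ0 w5=1 clk=1 w0=1 w2=0 w6=1 w4=0 w3=1 w1=1
t5.Δ1 w5=1 clk=0 w0=1 w2=0 w6=1 w4=0 w3=1 w1=1

2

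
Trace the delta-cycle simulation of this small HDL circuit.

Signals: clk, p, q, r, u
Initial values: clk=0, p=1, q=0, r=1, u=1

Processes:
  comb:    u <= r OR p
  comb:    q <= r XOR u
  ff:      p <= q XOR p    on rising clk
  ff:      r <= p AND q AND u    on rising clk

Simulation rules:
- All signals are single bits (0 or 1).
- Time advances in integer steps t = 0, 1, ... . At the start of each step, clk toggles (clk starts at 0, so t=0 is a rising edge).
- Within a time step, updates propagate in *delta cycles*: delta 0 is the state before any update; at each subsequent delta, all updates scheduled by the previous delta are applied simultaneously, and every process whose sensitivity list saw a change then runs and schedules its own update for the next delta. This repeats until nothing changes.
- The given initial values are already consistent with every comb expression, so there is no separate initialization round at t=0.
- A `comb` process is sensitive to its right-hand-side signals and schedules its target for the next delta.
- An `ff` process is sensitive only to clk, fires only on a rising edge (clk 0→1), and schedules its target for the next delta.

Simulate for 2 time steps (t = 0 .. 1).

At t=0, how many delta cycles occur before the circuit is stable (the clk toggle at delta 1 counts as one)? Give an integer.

t0.Δ0 u=1 q=0 clk=0 p=1 r=1
t0.Δ1 u=1 q=0 clk=1 p=1 r=1
t0.Δ2 u=1 q=0 clk=1 p=1 r=0
t0.Δ3 u=1 q=1 clk=1 p=1 r=0
t1.Δ0 u=1 q=1 clk=1 p=1 r=0
t1.Δ1 u=1 q=1 clk=0 p=1 r=0

3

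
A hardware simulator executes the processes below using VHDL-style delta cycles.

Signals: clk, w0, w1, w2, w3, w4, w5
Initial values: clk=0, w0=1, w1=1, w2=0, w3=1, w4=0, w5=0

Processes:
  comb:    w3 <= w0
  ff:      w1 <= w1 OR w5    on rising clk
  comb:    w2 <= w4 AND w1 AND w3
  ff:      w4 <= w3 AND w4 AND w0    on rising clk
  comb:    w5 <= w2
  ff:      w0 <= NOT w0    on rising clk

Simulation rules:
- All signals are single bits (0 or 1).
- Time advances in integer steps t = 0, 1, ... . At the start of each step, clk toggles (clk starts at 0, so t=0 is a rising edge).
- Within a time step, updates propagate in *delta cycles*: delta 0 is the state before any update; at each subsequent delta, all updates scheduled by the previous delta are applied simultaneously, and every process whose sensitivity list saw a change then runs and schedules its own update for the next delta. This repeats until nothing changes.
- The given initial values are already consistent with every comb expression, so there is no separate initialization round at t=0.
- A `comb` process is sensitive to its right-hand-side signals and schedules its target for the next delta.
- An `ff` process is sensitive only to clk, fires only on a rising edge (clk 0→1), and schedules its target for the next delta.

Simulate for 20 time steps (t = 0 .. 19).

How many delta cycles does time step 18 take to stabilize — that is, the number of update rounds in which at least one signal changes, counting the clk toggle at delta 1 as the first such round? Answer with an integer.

3

[bits: w2,clk,w3,w1,w0,w5,w4]
t=0: Δ0=0011100 Δ1=0111100 Δ2=0111000 Δ3=0101000 | 3Δ
t=1: Δ0=0101000 Δ1=0001000 | 1Δ
t=2: Δ0=0001000 Δ1=0101000 Δ2=0101100 Δ3=0111100 | 3Δ
t=3: Δ0=0111100 Δ1=0011100 | 1Δ
t=4: Δ0=0011100 Δ1=0111100 Δ2=0111000 Δ3=0101000 | 3Δ
t=5: Δ0=0101000 Δ1=0001000 | 1Δ
t=6: Δ0=0001000 Δ1=0101000 Δ2=0101100 Δ3=0111100 | 3Δ
t=7: Δ0=0111100 Δ1=0011100 | 1Δ
t=8: Δ0=0011100 Δ1=0111100 Δ2=0111000 Δ3=0101000 | 3Δ
t=9: Δ0=0101000 Δ1=0001000 | 1Δ
t=10: Δ0=0001000 Δ1=0101000 Δ2=0101100 Δ3=0111100 | 3Δ
t=11: Δ0=0111100 Δ1=0011100 | 1Δ
t=12: Δ0=0011100 Δ1=0111100 Δ2=0111000 Δ3=0101000 | 3Δ
t=13: Δ0=0101000 Δ1=0001000 | 1Δ
t=14: Δ0=0001000 Δ1=0101000 Δ2=0101100 Δ3=0111100 | 3Δ
t=15: Δ0=0111100 Δ1=0011100 | 1Δ
t=16: Δ0=0011100 Δ1=0111100 Δ2=0111000 Δ3=0101000 | 3Δ
t=17: Δ0=0101000 Δ1=0001000 | 1Δ
t=18: Δ0=0001000 Δ1=0101000 Δ2=0101100 Δ3=0111100 | 3Δ
t=19: Δ0=0111100 Δ1=0011100 | 1Δ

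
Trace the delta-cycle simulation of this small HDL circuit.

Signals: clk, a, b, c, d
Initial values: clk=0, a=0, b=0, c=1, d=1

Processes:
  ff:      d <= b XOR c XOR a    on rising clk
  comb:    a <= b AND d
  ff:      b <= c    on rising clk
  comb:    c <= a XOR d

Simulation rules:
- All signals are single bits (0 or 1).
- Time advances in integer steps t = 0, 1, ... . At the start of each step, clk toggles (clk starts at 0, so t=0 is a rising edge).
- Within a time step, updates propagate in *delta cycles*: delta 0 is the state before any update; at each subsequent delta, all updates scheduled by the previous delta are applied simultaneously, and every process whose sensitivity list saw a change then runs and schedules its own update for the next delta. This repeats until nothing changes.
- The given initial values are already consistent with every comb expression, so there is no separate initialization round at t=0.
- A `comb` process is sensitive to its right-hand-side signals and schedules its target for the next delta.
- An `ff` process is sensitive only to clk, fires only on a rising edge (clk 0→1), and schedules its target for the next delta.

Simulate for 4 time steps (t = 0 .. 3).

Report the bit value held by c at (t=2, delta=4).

0

[bits: c,clk,b,a,d]
t=0: Δ0=10001 Δ1=11001 Δ2=11101 Δ3=11111 Δ4=01111 | 4Δ
t=1: Δ0=01111 Δ1=00111 | 1Δ
t=2: Δ0=00111 Δ1=01111 Δ2=01010 Δ3=11000 Δ4=01000 | 4Δ
t=3: Δ0=01000 Δ1=00000 | 1Δ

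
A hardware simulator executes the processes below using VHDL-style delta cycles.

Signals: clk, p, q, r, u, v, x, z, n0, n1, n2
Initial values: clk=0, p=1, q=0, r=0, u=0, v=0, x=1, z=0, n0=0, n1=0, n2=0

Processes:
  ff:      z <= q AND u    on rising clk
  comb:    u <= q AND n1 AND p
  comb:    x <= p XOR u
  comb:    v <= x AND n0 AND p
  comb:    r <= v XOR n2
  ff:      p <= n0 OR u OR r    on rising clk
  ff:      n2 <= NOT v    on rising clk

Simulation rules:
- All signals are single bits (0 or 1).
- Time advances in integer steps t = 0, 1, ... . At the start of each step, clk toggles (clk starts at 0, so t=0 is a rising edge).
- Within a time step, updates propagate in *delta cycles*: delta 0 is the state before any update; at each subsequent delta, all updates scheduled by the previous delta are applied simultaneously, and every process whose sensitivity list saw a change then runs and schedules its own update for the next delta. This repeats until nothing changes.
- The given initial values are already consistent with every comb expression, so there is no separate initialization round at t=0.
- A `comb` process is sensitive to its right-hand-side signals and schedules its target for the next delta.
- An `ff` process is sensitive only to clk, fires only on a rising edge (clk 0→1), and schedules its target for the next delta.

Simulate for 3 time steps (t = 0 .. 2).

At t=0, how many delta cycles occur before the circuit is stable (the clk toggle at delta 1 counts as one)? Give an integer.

t=0 Δ0: clk=0 p=1 z=0 r=0 n1=0 v=0 x=1 n0=0 u=0 q=0 n2=0
  Δ1: clk:0→1
  Δ2: p:1→0, n2:0→1
  Δ3: r:0→1, x:1→0
  (3Δ to stable)
t=1 Δ0: clk=1 p=0 z=0 r=1 n1=0 v=0 x=0 n0=0 u=0 q=0 n2=1
  Δ1: clk:1→0
  (1Δ to stable)
t=2 Δ0: clk=0 p=0 z=0 r=1 n1=0 v=0 x=0 n0=0 u=0 q=0 n2=1
  Δ1: clk:0→1
  Δ2: p:0→1
  Δ3: x:0→1
  (3Δ to stable)

3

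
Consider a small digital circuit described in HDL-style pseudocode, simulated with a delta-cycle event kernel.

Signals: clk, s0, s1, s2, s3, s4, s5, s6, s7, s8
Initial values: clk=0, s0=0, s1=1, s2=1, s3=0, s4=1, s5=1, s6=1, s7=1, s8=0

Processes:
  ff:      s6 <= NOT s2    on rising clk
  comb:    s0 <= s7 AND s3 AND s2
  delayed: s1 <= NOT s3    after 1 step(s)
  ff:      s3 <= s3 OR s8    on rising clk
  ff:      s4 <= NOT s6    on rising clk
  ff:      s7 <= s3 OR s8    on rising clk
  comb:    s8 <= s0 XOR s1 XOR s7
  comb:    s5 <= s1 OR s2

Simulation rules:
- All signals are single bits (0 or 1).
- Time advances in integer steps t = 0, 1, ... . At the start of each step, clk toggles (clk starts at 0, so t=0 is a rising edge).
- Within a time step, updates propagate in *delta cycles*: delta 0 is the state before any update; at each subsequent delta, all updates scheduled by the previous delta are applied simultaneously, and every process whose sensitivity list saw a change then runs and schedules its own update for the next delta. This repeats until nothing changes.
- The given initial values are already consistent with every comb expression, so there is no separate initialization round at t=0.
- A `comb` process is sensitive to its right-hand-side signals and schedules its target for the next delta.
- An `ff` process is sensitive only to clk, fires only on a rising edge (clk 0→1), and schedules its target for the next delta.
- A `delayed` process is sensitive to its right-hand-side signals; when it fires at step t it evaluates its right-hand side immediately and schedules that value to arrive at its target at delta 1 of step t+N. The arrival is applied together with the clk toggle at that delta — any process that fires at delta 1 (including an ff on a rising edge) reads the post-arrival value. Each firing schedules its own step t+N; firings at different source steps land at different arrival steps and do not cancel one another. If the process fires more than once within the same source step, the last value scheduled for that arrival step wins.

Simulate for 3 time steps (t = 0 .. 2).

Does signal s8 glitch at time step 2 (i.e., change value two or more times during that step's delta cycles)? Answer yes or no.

yes

[bits: s2,s4,clk,s3,s5,s0,s8,s6,s7,s1]
t=0: Δ0=1100100111 Δ1=1110100111 Δ2=1010100001 Δ3=1010101001 | 3Δ
t=1: Δ0=1010101001 Δ1=1000101001 | 1Δ
t=2: Δ0=1000101001 Δ1=1010101001 Δ2=1111101011 Δ3=1111110011 Δ4=1111111011 | 4Δ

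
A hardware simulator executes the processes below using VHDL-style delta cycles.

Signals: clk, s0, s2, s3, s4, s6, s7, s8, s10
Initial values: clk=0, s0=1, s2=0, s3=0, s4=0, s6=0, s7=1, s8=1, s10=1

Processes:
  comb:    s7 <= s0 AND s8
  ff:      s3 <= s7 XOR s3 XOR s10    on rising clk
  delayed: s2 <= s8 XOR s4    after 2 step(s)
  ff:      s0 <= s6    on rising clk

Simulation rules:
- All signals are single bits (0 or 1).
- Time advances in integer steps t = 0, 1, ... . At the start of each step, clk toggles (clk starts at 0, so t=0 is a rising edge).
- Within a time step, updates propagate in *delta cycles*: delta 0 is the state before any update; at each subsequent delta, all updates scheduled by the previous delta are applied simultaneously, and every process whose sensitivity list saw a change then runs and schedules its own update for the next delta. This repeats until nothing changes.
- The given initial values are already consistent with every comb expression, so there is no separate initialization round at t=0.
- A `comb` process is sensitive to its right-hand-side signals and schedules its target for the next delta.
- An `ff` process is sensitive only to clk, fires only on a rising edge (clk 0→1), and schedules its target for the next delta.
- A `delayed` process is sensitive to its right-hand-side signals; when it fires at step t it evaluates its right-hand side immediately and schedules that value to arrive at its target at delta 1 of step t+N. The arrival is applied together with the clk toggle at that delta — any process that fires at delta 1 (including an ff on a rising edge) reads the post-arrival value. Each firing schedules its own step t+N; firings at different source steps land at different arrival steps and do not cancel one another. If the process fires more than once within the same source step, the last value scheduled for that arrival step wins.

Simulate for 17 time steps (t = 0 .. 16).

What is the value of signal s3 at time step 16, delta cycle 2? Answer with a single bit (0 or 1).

t=0 Δ0: s8=1 s7=1 s6=0 s3=0 s4=0 s2=0 s0=1 clk=0 s10=1
  Δ1: clk:0→1
  Δ2: s0:1→0
  Δ3: s7:1→0
  (3Δ to stable)
t=1 Δ0: s8=1 s7=0 s6=0 s3=0 s4=0 s2=0 s0=0 clk=1 s10=1
  Δ1: clk:1→0
  (1Δ to stable)
t=2 Δ0: s8=1 s7=0 s6=0 s3=0 s4=0 s2=0 s0=0 clk=0 s10=1
  Δ1: clk:0→1
  Δ2: s3:0→1
  (2Δ to stable)
t=3 Δ0: s8=1 s7=0 s6=0 s3=1 s4=0 s2=0 s0=0 clk=1 s10=1
  Δ1: clk:1→0
  (1Δ to stable)
t=4 Δ0: s8=1 s7=0 s6=0 s3=1 s4=0 s2=0 s0=0 clk=0 s10=1
  Δ1: clk:0→1
  Δ2: s3:1→0
  (2Δ to stable)
t=5 Δ0: s8=1 s7=0 s6=0 s3=0 s4=0 s2=0 s0=0 clk=1 s10=1
  Δ1: clk:1→0
  (1Δ to stable)
t=6 Δ0: s8=1 s7=0 s6=0 s3=0 s4=0 s2=0 s0=0 clk=0 s10=1
  Δ1: clk:0→1
  Δ2: s3:0→1
  (2Δ to stable)
t=7 Δ0: s8=1 s7=0 s6=0 s3=1 s4=0 s2=0 s0=0 clk=1 s10=1
  Δ1: clk:1→0
  (1Δ to stable)
t=8 Δ0: s8=1 s7=0 s6=0 s3=1 s4=0 s2=0 s0=0 clk=0 s10=1
  Δ1: clk:0→1
  Δ2: s3:1→0
  (2Δ to stable)
t=9 Δ0: s8=1 s7=0 s6=0 s3=0 s4=0 s2=0 s0=0 clk=1 s10=1
  Δ1: clk:1→0
  (1Δ to stable)
t=10 Δ0: s8=1 s7=0 s6=0 s3=0 s4=0 s2=0 s0=0 clk=0 s10=1
  Δ1: clk:0→1
  Δ2: s3:0→1
  (2Δ to stable)
t=11 Δ0: s8=1 s7=0 s6=0 s3=1 s4=0 s2=0 s0=0 clk=1 s10=1
  Δ1: clk:1→0
  (1Δ to stable)
t=12 Δ0: s8=1 s7=0 s6=0 s3=1 s4=0 s2=0 s0=0 clk=0 s10=1
  Δ1: clk:0→1
  Δ2: s3:1→0
  (2Δ to stable)
t=13 Δ0: s8=1 s7=0 s6=0 s3=0 s4=0 s2=0 s0=0 clk=1 s10=1
  Δ1: clk:1→0
  (1Δ to stable)
t=14 Δ0: s8=1 s7=0 s6=0 s3=0 s4=0 s2=0 s0=0 clk=0 s10=1
  Δ1: clk:0→1
  Δ2: s3:0→1
  (2Δ to stable)
t=15 Δ0: s8=1 s7=0 s6=0 s3=1 s4=0 s2=0 s0=0 clk=1 s10=1
  Δ1: clk:1→0
  (1Δ to stable)
t=16 Δ0: s8=1 s7=0 s6=0 s3=1 s4=0 s2=0 s0=0 clk=0 s10=1
  Δ1: clk:0→1
  Δ2: s3:1→0
  (2Δ to stable)

0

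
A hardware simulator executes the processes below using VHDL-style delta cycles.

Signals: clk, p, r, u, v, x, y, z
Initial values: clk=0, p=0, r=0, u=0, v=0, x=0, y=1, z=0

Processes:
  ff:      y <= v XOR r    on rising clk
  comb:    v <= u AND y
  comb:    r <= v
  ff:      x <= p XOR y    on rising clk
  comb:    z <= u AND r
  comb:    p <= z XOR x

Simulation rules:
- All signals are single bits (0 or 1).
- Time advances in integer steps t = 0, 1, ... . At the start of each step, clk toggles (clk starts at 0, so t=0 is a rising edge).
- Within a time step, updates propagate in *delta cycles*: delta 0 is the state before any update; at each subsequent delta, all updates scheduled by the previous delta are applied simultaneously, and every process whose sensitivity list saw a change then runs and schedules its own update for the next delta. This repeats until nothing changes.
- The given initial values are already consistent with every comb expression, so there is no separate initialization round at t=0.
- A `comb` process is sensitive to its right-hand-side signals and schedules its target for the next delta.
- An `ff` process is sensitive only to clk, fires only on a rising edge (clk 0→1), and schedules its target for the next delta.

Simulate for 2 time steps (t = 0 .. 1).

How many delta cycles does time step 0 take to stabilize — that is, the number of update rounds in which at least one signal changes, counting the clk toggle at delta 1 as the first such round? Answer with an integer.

3

t=0 Δ0: z=0 y=1 clk=0 r=0 u=0 p=0 x=0 v=0
  Δ1: clk:0→1
  Δ2: y:1→0, x:0→1
  Δ3: p:0→1
  (3Δ to stable)
t=1 Δ0: z=0 y=0 clk=1 r=0 u=0 p=1 x=1 v=0
  Δ1: clk:1→0
  (1Δ to stable)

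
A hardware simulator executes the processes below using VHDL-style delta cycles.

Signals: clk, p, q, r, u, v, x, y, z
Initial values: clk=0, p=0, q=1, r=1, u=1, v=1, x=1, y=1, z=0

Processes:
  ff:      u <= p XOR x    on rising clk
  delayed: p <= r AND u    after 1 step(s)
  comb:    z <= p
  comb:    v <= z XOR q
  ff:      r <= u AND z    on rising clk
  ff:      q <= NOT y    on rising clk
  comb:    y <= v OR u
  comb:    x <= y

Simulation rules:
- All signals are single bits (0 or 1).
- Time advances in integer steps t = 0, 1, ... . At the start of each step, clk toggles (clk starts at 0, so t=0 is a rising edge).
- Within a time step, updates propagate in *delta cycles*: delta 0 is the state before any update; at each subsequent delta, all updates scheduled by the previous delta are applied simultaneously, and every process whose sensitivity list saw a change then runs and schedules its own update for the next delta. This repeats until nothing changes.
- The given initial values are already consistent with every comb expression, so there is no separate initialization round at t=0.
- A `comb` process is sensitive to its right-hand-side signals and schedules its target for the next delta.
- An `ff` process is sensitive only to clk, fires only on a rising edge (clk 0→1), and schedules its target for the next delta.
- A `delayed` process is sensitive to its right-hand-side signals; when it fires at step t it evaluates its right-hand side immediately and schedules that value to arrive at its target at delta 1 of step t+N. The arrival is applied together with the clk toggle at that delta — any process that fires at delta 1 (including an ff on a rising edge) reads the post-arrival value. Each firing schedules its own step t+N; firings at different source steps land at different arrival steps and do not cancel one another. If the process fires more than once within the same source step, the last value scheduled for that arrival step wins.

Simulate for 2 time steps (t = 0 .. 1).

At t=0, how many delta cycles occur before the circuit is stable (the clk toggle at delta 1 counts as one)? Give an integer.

[bits: v,y,x,u,clk,z,p,q,r]
t=0: Δ0=111100011 Δ1=111110011 Δ2=111110000 Δ3=011110000 | 3Δ
t=1: Δ0=011110000 Δ1=011100000 | 1Δ

3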